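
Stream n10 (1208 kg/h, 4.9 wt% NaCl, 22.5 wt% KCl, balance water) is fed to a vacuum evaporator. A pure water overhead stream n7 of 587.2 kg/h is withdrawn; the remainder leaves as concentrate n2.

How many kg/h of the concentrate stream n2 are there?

620.8 kg/h

Concentrate = 1208 − 587.2 = 620.8 kg/h.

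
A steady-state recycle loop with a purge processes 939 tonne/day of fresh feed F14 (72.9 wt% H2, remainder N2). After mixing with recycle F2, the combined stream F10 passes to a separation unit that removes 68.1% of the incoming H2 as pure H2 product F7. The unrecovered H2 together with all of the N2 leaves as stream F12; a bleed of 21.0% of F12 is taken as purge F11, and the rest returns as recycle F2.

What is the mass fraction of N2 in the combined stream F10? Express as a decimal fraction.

0.570

N2 enters only via F14 and leaves only via the purge: 939×0.271 = 0.210×(N2 in F12), and the separation unit passes all N2, so N2 in F10 = N2 in F12 = 1211.8 tonne/day.
H2 in F10: m_A = 939×0.729 + (1−0.210)·(1−0.681)·m_A, so m_A = 684.53/0.7480 = 915.16 tonne/day.
F10 = 915.16 + 1211.8 = 2126.9 tonne/day.
N2 fraction in F10 = 1211.8/2126.9 = 0.570.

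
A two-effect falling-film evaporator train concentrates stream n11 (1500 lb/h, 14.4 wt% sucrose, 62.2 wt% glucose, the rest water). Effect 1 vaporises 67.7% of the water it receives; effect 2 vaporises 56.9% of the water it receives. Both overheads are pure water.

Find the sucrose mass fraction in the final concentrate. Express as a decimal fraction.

0.180

water in feed = 1500×0.234 = 351 lb/h.
After stage 1: water left = (1−0.677)×351 = 113.37; stream total = 1262.4 lb/h.
After stage 2: water left = (1−0.569)×113.37 = 48.864; final concentrate = 1197.9 lb/h.
sucrose fraction = 216/1197.9 = 0.180.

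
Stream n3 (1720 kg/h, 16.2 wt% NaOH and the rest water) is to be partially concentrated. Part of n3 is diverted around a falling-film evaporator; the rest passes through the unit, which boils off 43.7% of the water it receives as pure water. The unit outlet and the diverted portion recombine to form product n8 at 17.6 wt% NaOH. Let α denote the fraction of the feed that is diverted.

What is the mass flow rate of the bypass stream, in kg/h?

1346 kg/h

All 1720×0.162 = 278.64 kg/h of NaOH reaches n8, so n8 = 278.64/0.176 = 1583.2 kg/h and vapour = 136.82 kg/h.
The evaporator receives (1−α)·1720 of feed at 0.838 water and removes 0.437 of that water:
0.437×0.838×(1−α)×1720 = 136.82
(1−α) = 136.82/629.87 = 0.2172;  α = 0.7828.
Bypass flow = 0.7828×1720 = 1346.4 kg/h.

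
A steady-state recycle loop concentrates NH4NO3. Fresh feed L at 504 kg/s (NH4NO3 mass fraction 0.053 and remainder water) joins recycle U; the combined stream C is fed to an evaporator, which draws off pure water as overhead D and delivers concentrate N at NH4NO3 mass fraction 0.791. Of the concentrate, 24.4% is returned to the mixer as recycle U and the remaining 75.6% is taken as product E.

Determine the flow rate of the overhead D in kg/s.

470.2 kg/s

Overall NH4NO3 balance (none leaves overhead): NH4NO3 in fresh feed = NH4NO3 in product, i.e. 504×0.053 = (1−0.244)·N·0.791.
N = 26.712/(0.791×0.756) = 44.669 kg/s.
Recycle U = 0.244×44.669 = 10.899 kg/s.
Combined feed C = 504 + 10.899 = 514.9 kg/s.
Overhead D = C − N = 514.9 − 44.669 = 470.23 kg/s.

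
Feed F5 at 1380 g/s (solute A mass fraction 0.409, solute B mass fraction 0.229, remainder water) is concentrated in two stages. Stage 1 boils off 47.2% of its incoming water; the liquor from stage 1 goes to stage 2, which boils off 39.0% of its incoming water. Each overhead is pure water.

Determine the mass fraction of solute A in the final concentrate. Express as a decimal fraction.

0.542

water in feed = 1380×0.362 = 499.56 g/s.
After stage 1: water left = (1−0.472)×499.56 = 263.77; stream total = 1144.2 g/s.
After stage 2: water left = (1−0.390)×263.77 = 160.9; final concentrate = 1041.3 g/s.
solute A fraction = 564.42/1041.3 = 0.542.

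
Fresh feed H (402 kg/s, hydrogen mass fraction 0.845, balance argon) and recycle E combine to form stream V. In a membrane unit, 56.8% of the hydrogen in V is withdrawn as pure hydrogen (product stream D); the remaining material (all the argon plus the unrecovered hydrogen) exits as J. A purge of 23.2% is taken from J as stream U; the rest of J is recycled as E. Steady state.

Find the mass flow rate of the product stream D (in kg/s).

288.7 kg/s

hydrogen in V: m_A = 402×0.845 + (1−0.232)·(1−0.568)·m_A, so m_A = 339.69/0.6682 = 508.35 kg/s.
Product D = 0.568×508.35 = 288.74 kg/s.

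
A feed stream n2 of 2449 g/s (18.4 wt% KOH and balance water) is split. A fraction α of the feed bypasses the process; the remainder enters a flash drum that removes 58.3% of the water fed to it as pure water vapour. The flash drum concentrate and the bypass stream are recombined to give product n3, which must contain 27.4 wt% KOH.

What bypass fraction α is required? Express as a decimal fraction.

0.310

All 2449×0.184 = 450.62 g/s of KOH reaches n3, so n3 = 450.62/0.274 = 1644.6 g/s and vapour = 804.42 g/s.
The evaporator receives (1−α)·2449 of feed at 0.816 water and removes 0.583 of that water:
0.583×0.816×(1−α)×2449 = 804.42
(1−α) = 804.42/1165.1 = 0.6905;  α = 0.3095.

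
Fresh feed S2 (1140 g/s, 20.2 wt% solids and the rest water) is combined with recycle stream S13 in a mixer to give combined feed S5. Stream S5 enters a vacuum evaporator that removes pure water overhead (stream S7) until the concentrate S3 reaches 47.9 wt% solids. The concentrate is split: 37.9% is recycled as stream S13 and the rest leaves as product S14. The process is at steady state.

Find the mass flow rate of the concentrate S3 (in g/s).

774.2 g/s

Overall solids balance (none leaves overhead): solids in fresh feed = solids in product, i.e. 1140×0.202 = (1−0.379)·S3·0.479.
S3 = 230.28/(0.479×0.621) = 774.16 g/s.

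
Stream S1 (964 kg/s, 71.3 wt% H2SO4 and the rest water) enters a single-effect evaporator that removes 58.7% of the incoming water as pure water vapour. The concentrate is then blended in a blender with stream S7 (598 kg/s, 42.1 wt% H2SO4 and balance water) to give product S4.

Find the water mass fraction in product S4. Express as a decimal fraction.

Vapour removed = 0.587×0.287×964 = 162.4 kg/s; concentrate = 801.6 kg/s.
water reaching the mixer = 114.26 (from concentrate) + 598×0.579 = 460.51 kg/s.
Product flow = 801.6 + 598 = 1399.6 kg/s; water fraction = 0.329.

0.329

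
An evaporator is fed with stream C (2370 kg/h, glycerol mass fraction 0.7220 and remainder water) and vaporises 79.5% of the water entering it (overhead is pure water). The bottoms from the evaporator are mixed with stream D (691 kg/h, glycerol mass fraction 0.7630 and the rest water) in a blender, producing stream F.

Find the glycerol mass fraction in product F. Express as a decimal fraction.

0.8822

Vapour removed = 0.795×0.278×2370 = 523.79 kg/h; concentrate = 1846.2 kg/h.
glycerol reaching the mixer = 1711.1 (from concentrate) + 691×0.763 = 2238.4 kg/h.
Product flow = 1846.2 + 691 = 2537.2 kg/h; glycerol fraction = 0.8822.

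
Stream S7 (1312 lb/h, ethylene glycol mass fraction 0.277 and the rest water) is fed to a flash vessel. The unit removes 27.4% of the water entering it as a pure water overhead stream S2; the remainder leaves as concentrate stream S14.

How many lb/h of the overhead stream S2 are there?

259.9 lb/h

water entering = 1312×0.723 = 948.58 lb/h; overhead removed = 0.274×948.58 = 259.91 lb/h.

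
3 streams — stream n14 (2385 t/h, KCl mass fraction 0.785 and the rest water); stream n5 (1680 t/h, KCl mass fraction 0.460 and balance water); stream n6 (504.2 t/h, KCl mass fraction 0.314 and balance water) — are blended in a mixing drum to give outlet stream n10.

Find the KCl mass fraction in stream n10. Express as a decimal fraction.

0.614

Total flow out = 2385 + 1680 + 504.2 = 4569.2 t/h.
KCl in = 2385×0.785 + 1680×0.460 + 504.2×0.314 = 2803.3 t/h.
KCl mass fraction in n10 = 2803.3/4569.2 = 0.614.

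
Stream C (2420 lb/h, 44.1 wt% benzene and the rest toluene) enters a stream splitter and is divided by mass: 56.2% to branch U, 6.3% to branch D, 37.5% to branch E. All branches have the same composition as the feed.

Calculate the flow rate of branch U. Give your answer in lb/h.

Branch U flow = 0.562×2420 = 1360 lb/h.

1360 lb/h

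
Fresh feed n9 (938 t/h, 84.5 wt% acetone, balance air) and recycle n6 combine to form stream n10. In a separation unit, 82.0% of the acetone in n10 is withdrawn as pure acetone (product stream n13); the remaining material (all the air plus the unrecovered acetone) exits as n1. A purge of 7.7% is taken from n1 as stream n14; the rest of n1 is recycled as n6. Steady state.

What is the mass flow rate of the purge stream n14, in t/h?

158.6 t/h

air enters only via n9 and leaves only via the purge: 938×0.155 = 0.077×(air in n1), and the separation unit passes all air, so air in n10 = air in n1 = 1888.2 t/h.
acetone in n10: m_A = 938×0.845 + (1−0.077)·(1−0.820)·m_A, so m_A = 792.61/0.8339 = 950.53 t/h.
n1 = (1−0.820)×950.53 + 1888.2 = 2059.3 t/h.
Purge n14 = 0.077×2059.3 = 158.56 t/h.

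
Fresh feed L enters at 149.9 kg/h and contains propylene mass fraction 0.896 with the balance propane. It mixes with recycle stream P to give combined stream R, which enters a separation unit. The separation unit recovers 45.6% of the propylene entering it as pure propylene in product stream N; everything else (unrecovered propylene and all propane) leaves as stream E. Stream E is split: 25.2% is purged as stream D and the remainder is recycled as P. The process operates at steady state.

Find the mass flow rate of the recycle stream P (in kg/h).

propane enters only via L and leaves only via the purge: 149.9×0.104 = 0.252×(propane in E), and the separation unit passes all propane, so propane in R = propane in E = 61.863 kg/h.
propylene in R: m_A = 149.9×0.896 + (1−0.252)·(1−0.456)·m_A, so m_A = 134.31/0.5931 = 226.46 kg/h.
E = (1−0.456)×226.46 + 61.863 = 185.06 kg/h.
Recycle P = (1−0.252)×185.06 = 138.42 kg/h.

138.4 kg/h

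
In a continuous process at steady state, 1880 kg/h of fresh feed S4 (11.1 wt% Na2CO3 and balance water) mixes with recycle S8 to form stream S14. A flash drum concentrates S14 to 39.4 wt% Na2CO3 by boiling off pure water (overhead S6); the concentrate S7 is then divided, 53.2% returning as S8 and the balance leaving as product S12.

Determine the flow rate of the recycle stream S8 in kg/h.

602.1 kg/h

Overall Na2CO3 balance (none leaves overhead): Na2CO3 in fresh feed = Na2CO3 in product, i.e. 1880×0.111 = (1−0.532)·S7·0.394.
S7 = 208.68/(0.394×0.468) = 1131.7 kg/h.
Recycle S8 = 0.532×1131.7 = 602.07 kg/h.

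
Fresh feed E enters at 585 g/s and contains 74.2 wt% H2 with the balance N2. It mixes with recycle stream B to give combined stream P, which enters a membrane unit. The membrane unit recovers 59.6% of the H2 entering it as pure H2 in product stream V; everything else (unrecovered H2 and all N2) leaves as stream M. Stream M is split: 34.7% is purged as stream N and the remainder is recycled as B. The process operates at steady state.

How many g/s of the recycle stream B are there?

N2 enters only via E and leaves only via the purge: 585×0.258 = 0.347×(N2 in M), and the membrane unit passes all N2, so N2 in P = N2 in M = 434.96 g/s.
H2 in P: m_A = 585×0.742 + (1−0.347)·(1−0.596)·m_A, so m_A = 434.07/0.7362 = 589.62 g/s.
M = (1−0.596)×589.62 + 434.96 = 673.16 g/s.
Recycle B = (1−0.347)×673.16 = 439.58 g/s.

439.6 g/s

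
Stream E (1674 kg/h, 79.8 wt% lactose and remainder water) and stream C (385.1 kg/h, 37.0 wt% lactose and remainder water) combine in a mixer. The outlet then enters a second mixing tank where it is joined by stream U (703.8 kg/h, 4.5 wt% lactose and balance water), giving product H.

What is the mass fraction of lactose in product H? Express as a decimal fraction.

Overall, product flow = 2762.9 kg/h.
lactose in = 1674×0.798 + 385.1×0.370 + 703.8×0.045 = 1510 kg/h.
lactose fraction in H = 0.547.

0.547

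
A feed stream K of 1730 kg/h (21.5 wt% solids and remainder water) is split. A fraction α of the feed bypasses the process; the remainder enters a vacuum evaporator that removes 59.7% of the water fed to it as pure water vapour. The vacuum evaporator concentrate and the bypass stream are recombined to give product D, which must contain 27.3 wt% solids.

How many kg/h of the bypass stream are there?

All 1730×0.215 = 371.95 kg/h of solids reaches D, so D = 371.95/0.273 = 1362.5 kg/h and vapour = 367.55 kg/h.
The evaporator receives (1−α)·1730 of feed at 0.785 water and removes 0.597 of that water:
0.597×0.785×(1−α)×1730 = 367.55
(1−α) = 367.55/810.76 = 0.4533;  α = 0.5467.
Bypass flow = 0.5467×1730 = 945.73 kg/h.

945.7 kg/h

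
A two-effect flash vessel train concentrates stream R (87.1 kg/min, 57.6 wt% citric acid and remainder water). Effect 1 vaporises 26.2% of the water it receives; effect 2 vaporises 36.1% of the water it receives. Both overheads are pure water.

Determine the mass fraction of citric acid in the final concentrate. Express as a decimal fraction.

0.742

water in feed = 87.1×0.424 = 36.93 kg/min.
After stage 1: water left = (1−0.262)×36.93 = 27.255; stream total = 77.424 kg/min.
After stage 2: water left = (1−0.361)×27.255 = 17.416; final concentrate = 67.585 kg/min.
citric acid fraction = 50.17/67.585 = 0.742.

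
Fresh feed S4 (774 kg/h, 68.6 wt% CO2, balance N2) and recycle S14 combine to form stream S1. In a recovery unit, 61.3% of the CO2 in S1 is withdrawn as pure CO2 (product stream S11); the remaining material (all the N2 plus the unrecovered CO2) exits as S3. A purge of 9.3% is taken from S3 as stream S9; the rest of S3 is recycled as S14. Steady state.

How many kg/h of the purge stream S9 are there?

272.5 kg/h

N2 enters only via S4 and leaves only via the purge: 774×0.314 = 0.093×(N2 in S3), and the recovery unit passes all N2, so N2 in S1 = N2 in S3 = 2613.3 kg/h.
CO2 in S1: m_A = 774×0.686 + (1−0.093)·(1−0.613)·m_A, so m_A = 530.96/0.6490 = 818.14 kg/h.
S3 = (1−0.613)×818.14 + 2613.3 = 2929.9 kg/h.
Purge S9 = 0.093×2929.9 = 272.48 kg/h.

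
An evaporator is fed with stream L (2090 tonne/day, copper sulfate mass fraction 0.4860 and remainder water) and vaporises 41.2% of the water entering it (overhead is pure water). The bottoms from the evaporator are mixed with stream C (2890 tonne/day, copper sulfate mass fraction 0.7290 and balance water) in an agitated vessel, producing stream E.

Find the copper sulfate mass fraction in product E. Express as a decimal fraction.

Vapour removed = 0.412×0.514×2090 = 442.6 tonne/day; concentrate = 1647.4 tonne/day.
copper sulfate reaching the mixer = 1015.7 (from concentrate) + 2890×0.729 = 3122.6 tonne/day.
Product flow = 1647.4 + 2890 = 4537.4 tonne/day; copper sulfate fraction = 0.6882.

0.6882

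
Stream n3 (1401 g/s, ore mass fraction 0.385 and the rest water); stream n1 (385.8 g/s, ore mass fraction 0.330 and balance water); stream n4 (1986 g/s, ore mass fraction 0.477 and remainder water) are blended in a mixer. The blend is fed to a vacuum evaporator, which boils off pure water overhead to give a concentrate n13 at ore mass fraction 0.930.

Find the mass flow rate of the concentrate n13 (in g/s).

1736 g/s

ore entering = 1401×0.385 + 385.8×0.330 + 1986×0.477 = 1614 g/s.
All ore reports to n13, so n13 = 1614/0.930 = 1735.5 g/s.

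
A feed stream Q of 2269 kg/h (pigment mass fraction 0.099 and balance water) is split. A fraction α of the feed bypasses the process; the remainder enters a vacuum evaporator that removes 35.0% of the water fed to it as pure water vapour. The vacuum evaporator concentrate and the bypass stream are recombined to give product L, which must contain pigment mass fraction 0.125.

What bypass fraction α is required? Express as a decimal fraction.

0.340

All 2269×0.099 = 224.63 kg/h of pigment reaches L, so L = 224.63/0.125 = 1797 kg/h and vapour = 471.95 kg/h.
The evaporator receives (1−α)·2269 of feed at 0.901 water and removes 0.350 of that water:
0.350×0.901×(1−α)×2269 = 471.95
(1−α) = 471.95/715.53 = 0.6596;  α = 0.3404.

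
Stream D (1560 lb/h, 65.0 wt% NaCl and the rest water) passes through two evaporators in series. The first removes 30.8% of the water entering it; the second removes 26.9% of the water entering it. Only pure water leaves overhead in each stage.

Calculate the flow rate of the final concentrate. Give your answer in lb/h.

water in feed = 1560×0.350 = 546 lb/h.
After stage 1: water left = (1−0.308)×546 = 377.83; stream total = 1391.8 lb/h.
After stage 2: water left = (1−0.269)×377.83 = 276.2; final concentrate = 1290.2 lb/h.

1290 lb/h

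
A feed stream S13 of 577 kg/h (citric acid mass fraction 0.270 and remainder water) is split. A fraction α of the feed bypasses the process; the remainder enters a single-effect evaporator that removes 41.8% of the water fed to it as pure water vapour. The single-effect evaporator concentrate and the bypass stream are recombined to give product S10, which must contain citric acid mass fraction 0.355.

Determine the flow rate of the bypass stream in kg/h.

124.2 kg/h

All 577×0.270 = 155.79 kg/h of citric acid reaches S10, so S10 = 155.79/0.355 = 438.85 kg/h and vapour = 138.15 kg/h.
The evaporator receives (1−α)·577 of feed at 0.730 water and removes 0.418 of that water:
0.418×0.730×(1−α)×577 = 138.15
(1−α) = 138.15/176.07 = 0.7847;  α = 0.2153.
Bypass flow = 0.2153×577 = 124.24 kg/h.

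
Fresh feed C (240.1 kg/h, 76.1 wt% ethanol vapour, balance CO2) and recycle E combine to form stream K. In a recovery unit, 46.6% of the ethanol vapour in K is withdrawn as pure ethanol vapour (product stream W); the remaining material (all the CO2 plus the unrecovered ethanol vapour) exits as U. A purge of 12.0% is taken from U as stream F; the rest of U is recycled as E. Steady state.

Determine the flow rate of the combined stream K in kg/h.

822.9 kg/h

CO2 enters only via C and leaves only via the purge: 240.1×0.239 = 0.120×(CO2 in U), and the recovery unit passes all CO2, so CO2 in K = CO2 in U = 478.2 kg/h.
ethanol vapour in K: m_A = 240.1×0.761 + (1−0.120)·(1−0.466)·m_A, so m_A = 182.72/0.5301 = 344.7 kg/h.
K = 344.7 + 478.2 = 822.89 kg/h.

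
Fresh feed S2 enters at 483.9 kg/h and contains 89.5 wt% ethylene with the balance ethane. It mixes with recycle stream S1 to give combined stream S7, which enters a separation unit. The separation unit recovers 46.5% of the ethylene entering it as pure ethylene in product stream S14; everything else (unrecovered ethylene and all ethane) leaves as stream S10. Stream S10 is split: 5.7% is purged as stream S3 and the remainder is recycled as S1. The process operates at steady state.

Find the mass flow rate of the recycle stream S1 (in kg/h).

ethane enters only via S2 and leaves only via the purge: 483.9×0.105 = 0.057×(ethane in S10), and the separation unit passes all ethane, so ethane in S7 = ethane in S10 = 891.39 kg/h.
ethylene in S7: m_A = 483.9×0.895 + (1−0.057)·(1−0.465)·m_A, so m_A = 433.09/0.4955 = 874.06 kg/h.
S10 = (1−0.465)×874.06 + 891.39 = 1359 kg/h.
Recycle S1 = (1−0.057)×1359 = 1281.6 kg/h.

1282 kg/h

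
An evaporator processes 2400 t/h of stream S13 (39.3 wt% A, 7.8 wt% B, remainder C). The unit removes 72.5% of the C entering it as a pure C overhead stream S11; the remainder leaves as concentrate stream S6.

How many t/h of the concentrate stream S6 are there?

C entering = 2400×0.529 = 1269.6 t/h; overhead removed = 0.725×1269.6 = 920.46 t/h.
Concentrate = 2400 − 920.46 = 1479.5 t/h.

1480 t/h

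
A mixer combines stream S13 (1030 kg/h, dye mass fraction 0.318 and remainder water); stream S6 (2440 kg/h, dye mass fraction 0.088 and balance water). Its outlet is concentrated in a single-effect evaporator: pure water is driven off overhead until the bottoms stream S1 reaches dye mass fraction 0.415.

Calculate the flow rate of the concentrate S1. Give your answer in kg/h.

dye entering = 1030×0.318 + 2440×0.088 = 542.26 kg/h.
All dye reports to S1, so S1 = 542.26/0.415 = 1306.7 kg/h.

1307 kg/h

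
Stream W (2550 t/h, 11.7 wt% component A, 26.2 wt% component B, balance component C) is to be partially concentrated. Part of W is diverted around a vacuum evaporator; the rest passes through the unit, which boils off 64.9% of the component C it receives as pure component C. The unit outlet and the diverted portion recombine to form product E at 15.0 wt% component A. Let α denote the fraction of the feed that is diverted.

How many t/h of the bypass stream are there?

1158 t/h

All 2550×0.117 = 298.35 t/h of component A reaches E, so E = 298.35/0.150 = 1989 t/h and vapour = 561 t/h.
The evaporator receives (1−α)·2550 of feed at 0.621 component C and removes 0.649 of that component C:
0.649×0.621×(1−α)×2550 = 561
(1−α) = 561/1027.7 = 0.5459;  α = 0.4541.
Bypass flow = 0.4541×2550 = 1158 t/h.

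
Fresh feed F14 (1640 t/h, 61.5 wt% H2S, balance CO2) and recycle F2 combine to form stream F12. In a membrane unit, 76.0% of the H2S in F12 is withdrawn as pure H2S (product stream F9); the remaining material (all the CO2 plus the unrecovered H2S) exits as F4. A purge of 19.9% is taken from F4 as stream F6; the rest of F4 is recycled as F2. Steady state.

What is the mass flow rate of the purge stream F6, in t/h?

CO2 enters only via F14 and leaves only via the purge: 1640×0.385 = 0.199×(CO2 in F4), and the membrane unit passes all CO2, so CO2 in F12 = CO2 in F4 = 3172.9 t/h.
H2S in F12: m_A = 1640×0.615 + (1−0.199)·(1−0.760)·m_A, so m_A = 1008.6/0.8078 = 1248.6 t/h.
F4 = (1−0.760)×1248.6 + 3172.9 = 3472.5 t/h.
Purge F6 = 0.199×3472.5 = 691.03 t/h.

691 t/h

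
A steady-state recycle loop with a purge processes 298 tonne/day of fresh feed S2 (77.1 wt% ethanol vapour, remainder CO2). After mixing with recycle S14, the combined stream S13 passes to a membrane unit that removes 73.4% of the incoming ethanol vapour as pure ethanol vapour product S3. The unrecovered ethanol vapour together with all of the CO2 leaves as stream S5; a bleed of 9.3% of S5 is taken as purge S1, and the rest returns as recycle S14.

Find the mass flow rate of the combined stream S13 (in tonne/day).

1037 tonne/day

CO2 enters only via S2 and leaves only via the purge: 298×0.229 = 0.093×(CO2 in S5), and the membrane unit passes all CO2, so CO2 in S13 = CO2 in S5 = 733.78 tonne/day.
ethanol vapour in S13: m_A = 298×0.771 + (1−0.093)·(1−0.734)·m_A, so m_A = 229.76/0.7587 = 302.82 tonne/day.
S13 = 302.82 + 733.78 = 1036.6 tonne/day.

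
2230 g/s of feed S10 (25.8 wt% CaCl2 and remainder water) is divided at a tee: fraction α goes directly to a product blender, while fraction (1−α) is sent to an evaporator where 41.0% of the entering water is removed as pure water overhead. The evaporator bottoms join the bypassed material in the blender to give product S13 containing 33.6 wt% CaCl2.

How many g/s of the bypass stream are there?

528.3 g/s

All 2230×0.258 = 575.34 g/s of CaCl2 reaches S13, so S13 = 575.34/0.336 = 1712.3 g/s and vapour = 517.68 g/s.
The evaporator receives (1−α)·2230 of feed at 0.742 water and removes 0.410 of that water:
0.410×0.742×(1−α)×2230 = 517.68
(1−α) = 517.68/678.41 = 0.7631;  α = 0.2369.
Bypass flow = 0.2369×2230 = 528.34 g/s.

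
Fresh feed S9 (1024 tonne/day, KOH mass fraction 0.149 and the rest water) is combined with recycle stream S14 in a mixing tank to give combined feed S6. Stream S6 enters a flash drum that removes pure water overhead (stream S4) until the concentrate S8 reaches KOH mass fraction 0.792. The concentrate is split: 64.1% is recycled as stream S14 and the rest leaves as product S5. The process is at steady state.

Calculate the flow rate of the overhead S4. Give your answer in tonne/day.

831.4 tonne/day

Overall KOH balance (none leaves overhead): KOH in fresh feed = KOH in product, i.e. 1024×0.149 = (1−0.641)·S8·0.792.
S8 = 152.58/(0.792×0.359) = 536.62 tonne/day.
Recycle S14 = 0.641×536.62 = 343.97 tonne/day.
Combined feed S6 = 1024 + 343.97 = 1368 tonne/day.
Overhead S4 = S6 − S8 = 1368 − 536.62 = 831.35 tonne/day.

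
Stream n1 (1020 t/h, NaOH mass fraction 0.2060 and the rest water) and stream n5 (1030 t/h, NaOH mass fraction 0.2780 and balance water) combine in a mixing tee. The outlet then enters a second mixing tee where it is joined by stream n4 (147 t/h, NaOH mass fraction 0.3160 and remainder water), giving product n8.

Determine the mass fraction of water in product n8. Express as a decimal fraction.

0.7529

Overall, product flow = 2197 t/h.
water in = 1020×0.794 + 1030×0.722 + 147×0.684 = 1654.1 t/h.
water fraction in n8 = 0.7529.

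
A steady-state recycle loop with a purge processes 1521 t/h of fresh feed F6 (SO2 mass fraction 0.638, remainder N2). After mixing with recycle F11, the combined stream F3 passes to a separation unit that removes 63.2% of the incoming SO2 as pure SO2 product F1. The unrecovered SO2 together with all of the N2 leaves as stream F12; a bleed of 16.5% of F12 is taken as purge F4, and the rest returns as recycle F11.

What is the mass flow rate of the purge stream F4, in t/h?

635.7 t/h

N2 enters only via F6 and leaves only via the purge: 1521×0.362 = 0.165×(N2 in F12), and the separation unit passes all N2, so N2 in F3 = N2 in F12 = 3337 t/h.
SO2 in F3: m_A = 1521×0.638 + (1−0.165)·(1−0.632)·m_A, so m_A = 970.4/0.6927 = 1400.9 t/h.
F12 = (1−0.632)×1400.9 + 3337 = 3852.5 t/h.
Purge F4 = 0.165×3852.5 = 635.66 t/h.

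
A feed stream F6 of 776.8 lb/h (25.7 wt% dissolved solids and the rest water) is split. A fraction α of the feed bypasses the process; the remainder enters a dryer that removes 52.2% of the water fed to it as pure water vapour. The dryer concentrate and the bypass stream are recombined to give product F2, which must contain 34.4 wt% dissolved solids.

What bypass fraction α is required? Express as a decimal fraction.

All 776.8×0.257 = 199.64 lb/h of dissolved solids reaches F2, so F2 = 199.64/0.344 = 580.34 lb/h and vapour = 196.46 lb/h.
The evaporator receives (1−α)·776.8 of feed at 0.743 water and removes 0.522 of that water:
0.522×0.743×(1−α)×776.8 = 196.46
(1−α) = 196.46/301.28 = 0.6521;  α = 0.3479.

0.348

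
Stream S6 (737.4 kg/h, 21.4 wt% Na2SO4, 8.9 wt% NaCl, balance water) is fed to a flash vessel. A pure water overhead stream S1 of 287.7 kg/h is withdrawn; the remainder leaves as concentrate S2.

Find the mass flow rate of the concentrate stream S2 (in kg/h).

449.7 kg/h

Concentrate = 737.4 − 287.7 = 449.7 kg/h.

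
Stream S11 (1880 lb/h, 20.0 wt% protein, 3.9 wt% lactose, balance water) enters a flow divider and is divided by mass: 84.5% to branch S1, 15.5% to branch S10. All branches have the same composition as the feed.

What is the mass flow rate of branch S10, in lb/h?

291.4 lb/h

Branch S10 flow = 0.155×1880 = 291.4 lb/h.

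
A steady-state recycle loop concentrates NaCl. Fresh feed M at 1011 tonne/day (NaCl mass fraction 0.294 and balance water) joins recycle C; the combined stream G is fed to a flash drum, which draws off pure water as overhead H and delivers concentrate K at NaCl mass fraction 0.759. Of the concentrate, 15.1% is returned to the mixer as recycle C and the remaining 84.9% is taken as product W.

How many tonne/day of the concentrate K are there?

461.3 tonne/day

Overall NaCl balance (none leaves overhead): NaCl in fresh feed = NaCl in product, i.e. 1011×0.294 = (1−0.151)·K·0.759.
K = 297.23/(0.759×0.849) = 461.26 tonne/day.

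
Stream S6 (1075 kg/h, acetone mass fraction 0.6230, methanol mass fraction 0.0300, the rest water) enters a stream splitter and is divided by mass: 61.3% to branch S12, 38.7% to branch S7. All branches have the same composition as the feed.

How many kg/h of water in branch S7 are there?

144.4 kg/h

Branch S7 total = 0.387×1075 = 416.03 kg/h.
water in S7 = 0.347×416.03 = 144.36 kg/h.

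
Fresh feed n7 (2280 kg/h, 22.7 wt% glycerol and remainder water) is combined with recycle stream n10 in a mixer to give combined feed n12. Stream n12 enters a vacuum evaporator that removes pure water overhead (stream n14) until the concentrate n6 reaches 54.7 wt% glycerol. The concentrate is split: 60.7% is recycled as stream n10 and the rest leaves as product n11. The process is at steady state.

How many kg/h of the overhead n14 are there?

Overall glycerol balance (none leaves overhead): glycerol in fresh feed = glycerol in product, i.e. 2280×0.227 = (1−0.607)·n6·0.547.
n6 = 517.56/(0.547×0.393) = 2407.6 kg/h.
Recycle n10 = 0.607×2407.6 = 1461.4 kg/h.
Combined feed n12 = 2280 + 1461.4 = 3741.4 kg/h.
Overhead n14 = n12 − n6 = 3741.4 − 2407.6 = 1333.8 kg/h.

1334 kg/h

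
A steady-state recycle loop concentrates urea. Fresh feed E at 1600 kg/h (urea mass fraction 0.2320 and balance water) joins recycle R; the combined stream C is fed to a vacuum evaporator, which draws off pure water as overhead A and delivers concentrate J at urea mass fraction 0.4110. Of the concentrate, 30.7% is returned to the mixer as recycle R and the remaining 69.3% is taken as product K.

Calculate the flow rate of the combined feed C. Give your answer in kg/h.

2000 kg/h

Overall urea balance (none leaves overhead): urea in fresh feed = urea in product, i.e. 1600×0.232 = (1−0.307)·J·0.411.
J = 371.2/(0.411×0.693) = 1303.3 kg/h.
Recycle R = 0.307×1303.3 = 400.1 kg/h.
Combined feed C = 1600 + 400.1 = 2000.1 kg/h.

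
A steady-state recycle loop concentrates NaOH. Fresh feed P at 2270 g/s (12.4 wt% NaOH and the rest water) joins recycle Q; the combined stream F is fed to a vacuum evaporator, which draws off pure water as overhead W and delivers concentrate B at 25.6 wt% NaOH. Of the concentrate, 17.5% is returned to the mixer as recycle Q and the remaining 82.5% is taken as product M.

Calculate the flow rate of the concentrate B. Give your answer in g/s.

Overall NaOH balance (none leaves overhead): NaOH in fresh feed = NaOH in product, i.e. 2270×0.124 = (1−0.175)·B·0.256.
B = 281.48/(0.256×0.825) = 1332.8 g/s.

1333 g/s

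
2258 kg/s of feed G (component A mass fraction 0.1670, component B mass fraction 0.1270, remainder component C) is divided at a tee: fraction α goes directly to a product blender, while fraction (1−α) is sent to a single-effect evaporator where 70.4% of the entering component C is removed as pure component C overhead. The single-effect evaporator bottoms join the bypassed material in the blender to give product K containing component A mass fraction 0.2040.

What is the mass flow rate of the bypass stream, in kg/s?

1434 kg/s

All 2258×0.167 = 377.09 kg/s of component A reaches K, so K = 377.09/0.204 = 1848.5 kg/s and vapour = 409.54 kg/s.
The evaporator receives (1−α)·2258 of feed at 0.706 component C and removes 0.704 of that component C:
0.704×0.706×(1−α)×2258 = 409.54
(1−α) = 409.54/1122.3 = 0.3649;  α = 0.6351.
Bypass flow = 0.6351×2258 = 1434 kg/s.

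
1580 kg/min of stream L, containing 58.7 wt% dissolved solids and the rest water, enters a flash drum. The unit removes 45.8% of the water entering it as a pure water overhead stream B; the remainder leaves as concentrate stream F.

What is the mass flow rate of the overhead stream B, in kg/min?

water entering = 1580×0.413 = 652.54 kg/min; overhead removed = 0.458×652.54 = 298.86 kg/min.

298.9 kg/min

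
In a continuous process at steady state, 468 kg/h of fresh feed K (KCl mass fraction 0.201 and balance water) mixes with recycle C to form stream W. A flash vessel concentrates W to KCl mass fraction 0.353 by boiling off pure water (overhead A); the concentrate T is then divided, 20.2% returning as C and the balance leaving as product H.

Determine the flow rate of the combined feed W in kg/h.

535.5 kg/h

Overall KCl balance (none leaves overhead): KCl in fresh feed = KCl in product, i.e. 468×0.201 = (1−0.202)·T·0.353.
T = 94.068/(0.353×0.798) = 333.94 kg/h.
Recycle C = 0.202×333.94 = 67.455 kg/h.
Combined feed W = 468 + 67.455 = 535.46 kg/h.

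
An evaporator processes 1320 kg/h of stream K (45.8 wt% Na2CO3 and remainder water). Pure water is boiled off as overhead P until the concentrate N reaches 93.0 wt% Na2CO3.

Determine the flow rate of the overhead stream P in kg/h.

Na2CO3 is conserved: 1320×0.458 = 604.56 kg/h all reports to the concentrate.
Concentrate = 604.56/(target fraction) = 650.06 kg/h.
Overhead = 1320 − 650.06 = 669.94 kg/h.

669.9 kg/h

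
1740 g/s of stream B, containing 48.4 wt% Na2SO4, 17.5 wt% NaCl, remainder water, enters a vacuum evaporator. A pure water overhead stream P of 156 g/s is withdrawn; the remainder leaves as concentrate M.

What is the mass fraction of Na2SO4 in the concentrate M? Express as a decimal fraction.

Na2SO4 is not removed: 1740×0.484 = 842.16 g/s of Na2SO4 enters M.
Concentrate = 1740 − 156 = 1584 g/s.
Mass fraction = 842.16/1584 = 0.532.

0.532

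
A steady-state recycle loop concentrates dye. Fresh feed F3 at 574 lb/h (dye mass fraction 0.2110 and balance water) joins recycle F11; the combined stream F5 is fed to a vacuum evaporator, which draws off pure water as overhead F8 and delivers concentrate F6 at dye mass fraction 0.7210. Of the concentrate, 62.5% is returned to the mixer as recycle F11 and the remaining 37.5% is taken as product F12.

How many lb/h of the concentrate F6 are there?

Overall dye balance (none leaves overhead): dye in fresh feed = dye in product, i.e. 574×0.211 = (1−0.625)·F6·0.721.
F6 = 121.11/(0.721×0.375) = 447.95 lb/h.

447.9 lb/h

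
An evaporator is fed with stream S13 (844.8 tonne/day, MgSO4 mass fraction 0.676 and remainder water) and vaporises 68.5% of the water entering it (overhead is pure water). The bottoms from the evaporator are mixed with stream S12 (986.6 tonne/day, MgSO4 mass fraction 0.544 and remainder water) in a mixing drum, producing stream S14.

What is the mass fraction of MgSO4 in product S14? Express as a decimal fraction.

Vapour removed = 0.685×0.324×844.8 = 187.49 tonne/day; concentrate = 657.31 tonne/day.
MgSO4 reaching the mixer = 571.08 (from concentrate) + 986.6×0.544 = 1107.8 tonne/day.
Product flow = 657.31 + 986.6 = 1643.9 tonne/day; MgSO4 fraction = 0.674.

0.674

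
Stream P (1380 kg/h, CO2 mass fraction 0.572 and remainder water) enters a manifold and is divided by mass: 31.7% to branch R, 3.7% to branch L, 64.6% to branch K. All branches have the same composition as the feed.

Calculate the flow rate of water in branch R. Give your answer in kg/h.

Branch R total = 0.317×1380 = 437.46 kg/h.
water in R = 0.428×437.46 = 187.23 kg/h.

187.2 kg/h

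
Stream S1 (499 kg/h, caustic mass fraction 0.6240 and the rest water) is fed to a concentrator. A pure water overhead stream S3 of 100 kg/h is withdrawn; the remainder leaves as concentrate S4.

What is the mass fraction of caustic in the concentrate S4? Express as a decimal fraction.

0.7804

caustic is not removed: 499×0.624 = 311.38 kg/h of caustic enters S4.
Concentrate = 499 − 100 = 399 kg/h.
Mass fraction = 311.38/399 = 0.7804.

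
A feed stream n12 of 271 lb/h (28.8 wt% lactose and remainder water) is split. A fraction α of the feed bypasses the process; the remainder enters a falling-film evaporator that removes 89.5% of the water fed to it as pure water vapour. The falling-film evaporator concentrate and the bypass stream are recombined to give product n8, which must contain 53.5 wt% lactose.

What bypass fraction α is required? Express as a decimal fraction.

All 271×0.288 = 78.048 lb/h of lactose reaches n8, so n8 = 78.048/0.535 = 145.88 lb/h and vapour = 125.12 lb/h.
The evaporator receives (1−α)·271 of feed at 0.712 water and removes 0.895 of that water:
0.895×0.712×(1−α)×271 = 125.12
(1−α) = 125.12/172.69 = 0.7245;  α = 0.2755.

0.275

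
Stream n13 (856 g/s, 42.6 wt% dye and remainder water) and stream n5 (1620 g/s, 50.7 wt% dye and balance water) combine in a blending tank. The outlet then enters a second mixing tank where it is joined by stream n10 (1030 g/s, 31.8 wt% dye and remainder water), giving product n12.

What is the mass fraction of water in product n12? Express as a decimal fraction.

Overall, product flow = 3506 g/s.
water in = 856×0.574 + 1620×0.493 + 1030×0.682 = 1992.5 g/s.
water fraction in n12 = 0.568.

0.568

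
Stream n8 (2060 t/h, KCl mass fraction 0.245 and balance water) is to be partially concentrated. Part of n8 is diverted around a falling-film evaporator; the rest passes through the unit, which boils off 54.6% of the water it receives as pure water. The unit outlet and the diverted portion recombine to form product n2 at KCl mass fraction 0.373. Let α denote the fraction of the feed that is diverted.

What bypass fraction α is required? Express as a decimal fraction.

All 2060×0.245 = 504.7 t/h of KCl reaches n2, so n2 = 504.7/0.373 = 1353.1 t/h and vapour = 706.92 t/h.
The evaporator receives (1−α)·2060 of feed at 0.755 water and removes 0.546 of that water:
0.546×0.755×(1−α)×2060 = 706.92
(1−α) = 706.92/849.19 = 0.8325;  α = 0.1675.

0.168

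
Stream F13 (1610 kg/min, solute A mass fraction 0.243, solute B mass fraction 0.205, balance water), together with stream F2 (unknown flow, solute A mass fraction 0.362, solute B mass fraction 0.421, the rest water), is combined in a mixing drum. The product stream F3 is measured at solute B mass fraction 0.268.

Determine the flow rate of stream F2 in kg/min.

662.9 kg/min

Let F2 be the unknown flow. Total out = 1610 + F2.
solute B balance: 330.05 + 0.421·F2 = 0.268·(1610 + F2)
(0.421 − 0.268)·F2 = 0.268×1610 − 330.05 = 101.43
F2 = 101.43 / 0.153 = 662.94 kg/min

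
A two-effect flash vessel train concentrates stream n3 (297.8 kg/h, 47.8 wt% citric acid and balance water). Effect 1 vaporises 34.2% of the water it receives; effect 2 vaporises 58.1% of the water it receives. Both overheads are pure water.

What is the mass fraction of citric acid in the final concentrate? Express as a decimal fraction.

0.769

water in feed = 297.8×0.522 = 155.45 kg/h.
After stage 1: water left = (1−0.342)×155.45 = 102.29; stream total = 244.64 kg/h.
After stage 2: water left = (1−0.581)×102.29 = 42.858; final concentrate = 185.21 kg/h.
citric acid fraction = 142.35/185.21 = 0.769.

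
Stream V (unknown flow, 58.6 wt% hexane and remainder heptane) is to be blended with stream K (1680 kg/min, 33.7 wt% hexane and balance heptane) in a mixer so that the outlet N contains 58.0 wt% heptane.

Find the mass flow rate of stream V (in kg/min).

840 kg/min

Let V be the unknown flow. Total out = 1680 + V.
heptane balance: 1113.8 + 0.414·V = 0.580·(1680 + V)
(0.414 − 0.580)·V = 0.580×1680 − 1113.8 = -139.44
V = -139.44 / -0.166 = 840 kg/min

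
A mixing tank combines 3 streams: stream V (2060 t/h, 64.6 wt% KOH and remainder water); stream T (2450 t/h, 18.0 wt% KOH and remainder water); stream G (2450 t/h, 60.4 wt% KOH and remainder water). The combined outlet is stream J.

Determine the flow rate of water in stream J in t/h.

3708 t/h

water out = water in = 2060×0.354 + 2450×0.820 + 2450×0.396 = 3708.4 t/h.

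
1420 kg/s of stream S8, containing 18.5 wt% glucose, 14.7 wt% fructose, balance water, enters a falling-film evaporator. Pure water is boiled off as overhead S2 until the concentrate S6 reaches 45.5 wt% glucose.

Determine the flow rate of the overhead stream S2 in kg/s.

glucose is conserved: 1420×0.185 = 262.7 kg/s all reports to the concentrate.
Concentrate = 262.7/(target fraction) = 577.36 kg/s.
Overhead = 1420 − 577.36 = 842.64 kg/s.

842.6 kg/s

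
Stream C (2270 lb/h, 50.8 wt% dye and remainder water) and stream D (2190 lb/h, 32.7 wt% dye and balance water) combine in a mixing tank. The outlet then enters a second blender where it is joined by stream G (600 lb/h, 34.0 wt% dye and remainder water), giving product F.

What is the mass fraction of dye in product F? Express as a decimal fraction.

Overall, product flow = 5060 lb/h.
dye in = 2270×0.508 + 2190×0.327 + 600×0.340 = 2073.3 lb/h.
dye fraction in F = 0.410.

0.410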